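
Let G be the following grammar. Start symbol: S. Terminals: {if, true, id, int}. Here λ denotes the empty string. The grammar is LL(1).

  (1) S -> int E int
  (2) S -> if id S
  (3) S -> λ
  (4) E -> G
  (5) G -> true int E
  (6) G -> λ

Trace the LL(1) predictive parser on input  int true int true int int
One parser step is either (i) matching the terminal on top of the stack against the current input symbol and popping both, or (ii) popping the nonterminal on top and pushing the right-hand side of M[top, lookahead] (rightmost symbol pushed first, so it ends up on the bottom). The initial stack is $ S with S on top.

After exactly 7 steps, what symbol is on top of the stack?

step 1: stack=$ S  input=int true int true int int $  — expand S -> int E int
step 2: stack=$ int E int  input=int true int true int int $  — match int
step 3: stack=$ int E  input=true int true int int $  — expand E -> G
step 4: stack=$ int G  input=true int true int int $  — expand G -> true int E
step 5: stack=$ int E int true  input=true int true int int $  — match true
step 6: stack=$ int E int  input=int true int int $  — match int
step 7: stack=$ int E  input=true int int $  — expand E -> G
Stack after step 7: $ int G (top = G).

G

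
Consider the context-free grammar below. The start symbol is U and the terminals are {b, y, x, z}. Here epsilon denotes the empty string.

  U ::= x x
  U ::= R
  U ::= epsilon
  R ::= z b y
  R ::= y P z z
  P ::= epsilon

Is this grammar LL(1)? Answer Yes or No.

Yes

FIRST(U) = {epsilon, x, y, z}
FIRST(R) = {y, z}
FIRST(P) = {epsilon}
FOLLOW(U) = {$}
FOLLOW(R) = {$}
FOLLOW(P) = {z}
Each cell of M receives at most one production.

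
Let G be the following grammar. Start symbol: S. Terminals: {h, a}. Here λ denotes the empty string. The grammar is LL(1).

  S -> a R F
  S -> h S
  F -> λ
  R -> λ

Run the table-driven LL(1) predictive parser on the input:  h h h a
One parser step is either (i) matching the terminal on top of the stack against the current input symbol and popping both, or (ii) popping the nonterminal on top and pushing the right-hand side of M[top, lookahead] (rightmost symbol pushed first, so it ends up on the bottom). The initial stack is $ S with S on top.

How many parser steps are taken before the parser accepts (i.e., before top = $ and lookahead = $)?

10

step 1: stack=$ S  input=h h h a $  — expand S -> h S
step 2: stack=$ S h  input=h h h a $  — match h
step 3: stack=$ S  input=h h a $  — expand S -> h S
step 4: stack=$ S h  input=h h a $  — match h
step 5: stack=$ S  input=h a $  — expand S -> h S
step 6: stack=$ S h  input=h a $  — match h
step 7: stack=$ S  input=a $  — expand S -> a R F
step 8: stack=$ F R a  input=a $  — match a
step 9: stack=$ F R  input=$  — expand R -> λ
step 10: stack=$ F  input=$  — expand F -> λ
Accept reached after 10 steps.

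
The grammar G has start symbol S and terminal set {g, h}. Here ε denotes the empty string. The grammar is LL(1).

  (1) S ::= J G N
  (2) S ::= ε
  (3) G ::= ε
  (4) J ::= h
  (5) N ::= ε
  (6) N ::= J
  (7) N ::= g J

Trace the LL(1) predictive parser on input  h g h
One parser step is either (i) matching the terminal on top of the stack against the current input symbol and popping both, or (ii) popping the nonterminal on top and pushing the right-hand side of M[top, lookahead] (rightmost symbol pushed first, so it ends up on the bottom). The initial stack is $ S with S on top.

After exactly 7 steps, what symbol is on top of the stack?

step 1: stack=$ S  input=h g h $  — expand S ::= J G N
step 2: stack=$ N G J  input=h g h $  — expand J ::= h
step 3: stack=$ N G h  input=h g h $  — match h
step 4: stack=$ N G  input=g h $  — expand G ::= ε
step 5: stack=$ N  input=g h $  — expand N ::= g J
step 6: stack=$ J g  input=g h $  — match g
step 7: stack=$ J  input=h $  — expand J ::= h
Stack after step 7: $ h (top = h).

h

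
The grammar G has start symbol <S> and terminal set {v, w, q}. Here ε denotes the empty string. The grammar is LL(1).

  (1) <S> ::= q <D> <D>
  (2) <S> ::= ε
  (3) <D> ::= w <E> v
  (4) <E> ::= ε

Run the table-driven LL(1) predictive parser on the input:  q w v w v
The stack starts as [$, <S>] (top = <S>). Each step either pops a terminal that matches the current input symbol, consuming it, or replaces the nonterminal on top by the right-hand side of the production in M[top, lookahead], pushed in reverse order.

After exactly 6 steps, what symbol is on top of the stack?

<D>

step 1: stack=$ <S>  input=q w v w v $  — expand <S> ::= q <D> <D>
step 2: stack=$ <D> <D> q  input=q w v w v $  — match q
step 3: stack=$ <D> <D>  input=w v w v $  — expand <D> ::= w <E> v
step 4: stack=$ <D> v <E> w  input=w v w v $  — match w
step 5: stack=$ <D> v <E>  input=v w v $  — expand <E> ::= ε
step 6: stack=$ <D> v  input=v w v $  — match v
Stack after step 6: $ <D> (top = <D>).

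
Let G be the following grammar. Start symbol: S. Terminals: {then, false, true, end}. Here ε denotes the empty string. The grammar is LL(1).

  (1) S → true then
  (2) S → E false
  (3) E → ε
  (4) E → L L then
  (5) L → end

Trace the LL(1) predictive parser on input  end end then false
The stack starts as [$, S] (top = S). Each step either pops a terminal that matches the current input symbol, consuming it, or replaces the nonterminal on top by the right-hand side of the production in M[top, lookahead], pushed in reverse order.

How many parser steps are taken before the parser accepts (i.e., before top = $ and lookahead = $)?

     Stack               Input                 Action
  1  $ S                 end end then false $  expand S → E false
  2  $ false E           end end then false $  expand E → L L then
  3  $ false then L L    end end then false $  expand L → end
  4  $ false then L end  end end then false $  match end
  5  $ false then L      end then false $      expand L → end
  6  $ false then end    end then false $      match end
  7  $ false then        then false $          match then
  8  $ false             false $               match false
Accept reached after 8 steps.

8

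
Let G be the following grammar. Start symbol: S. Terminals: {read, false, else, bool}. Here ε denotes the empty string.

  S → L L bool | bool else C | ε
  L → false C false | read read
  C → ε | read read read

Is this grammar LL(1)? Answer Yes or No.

Yes

FIRST(S) = {ε, bool, false, read}
FIRST(L) = {false, read}
FIRST(C) = {ε, read}
FOLLOW(S) = {$}
FOLLOW(L) = {bool, false, read}
FOLLOW(C) = {$, false}
Each cell of M receives at most one production.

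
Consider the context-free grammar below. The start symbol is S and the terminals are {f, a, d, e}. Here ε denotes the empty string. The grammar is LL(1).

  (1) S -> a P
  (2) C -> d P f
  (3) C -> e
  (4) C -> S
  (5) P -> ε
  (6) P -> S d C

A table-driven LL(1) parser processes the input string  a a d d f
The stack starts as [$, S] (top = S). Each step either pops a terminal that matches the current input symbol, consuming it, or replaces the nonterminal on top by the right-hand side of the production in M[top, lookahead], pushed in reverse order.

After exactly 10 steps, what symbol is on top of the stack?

f

      Stack      Input        Action
   1  $ S        a a d d f $  expand S -> a P
   2  $ P a      a a d d f $  match a
   3  $ P        a d d f $    expand P -> S d C
   4  $ C d S    a d d f $    expand S -> a P
   5  $ C d P a  a d d f $    match a
   6  $ C d P    d d f $      expand P -> ε
   7  $ C d      d d f $      match d
   8  $ C        d f $        expand C -> d P f
   9  $ f P d    d f $        match d
  10  $ f P      f $          expand P -> ε
Stack after step 10: $ f (top = f).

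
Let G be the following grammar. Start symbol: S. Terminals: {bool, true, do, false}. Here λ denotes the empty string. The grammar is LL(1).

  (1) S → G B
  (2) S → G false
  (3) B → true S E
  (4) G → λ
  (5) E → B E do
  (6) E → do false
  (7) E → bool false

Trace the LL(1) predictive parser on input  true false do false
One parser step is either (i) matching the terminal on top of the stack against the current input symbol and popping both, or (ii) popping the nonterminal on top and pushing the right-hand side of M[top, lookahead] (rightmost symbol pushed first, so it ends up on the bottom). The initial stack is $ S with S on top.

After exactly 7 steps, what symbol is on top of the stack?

step 1: stack=$ S  input=true false do false $  — expand S → G B
step 2: stack=$ B G  input=true false do false $  — expand G → λ
step 3: stack=$ B  input=true false do false $  — expand B → true S E
step 4: stack=$ E S true  input=true false do false $  — match true
step 5: stack=$ E S  input=false do false $  — expand S → G false
step 6: stack=$ E false G  input=false do false $  — expand G → λ
step 7: stack=$ E false  input=false do false $  — match false
Stack after step 7: $ E (top = E).

E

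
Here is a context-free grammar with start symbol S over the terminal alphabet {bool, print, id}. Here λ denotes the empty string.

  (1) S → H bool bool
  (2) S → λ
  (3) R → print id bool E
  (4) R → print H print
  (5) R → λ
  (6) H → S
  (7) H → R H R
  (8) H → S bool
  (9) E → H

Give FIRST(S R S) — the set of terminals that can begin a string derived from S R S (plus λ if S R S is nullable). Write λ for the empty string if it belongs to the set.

{λ, bool, print}

FIRST(R): from R→print id bool E we get {print}; from R→print H print we get {print}; from R→λ we get {λ}. So FIRST(R) = {λ, print}.
FIRST(S): from S→H bool bool we get {bool, print}; from S→λ we get {λ}. So FIRST(S) = {λ, bool, print}.
FIRST(H): from H→S we get {λ, bool, print}; from H→R H R we get {λ, bool, print}; from H→S bool we get {bool, print}. So FIRST(H) = {λ, bool, print}.
FIRST(E): from E→H we get {λ, bool, print}. So FIRST(E) = {λ, bool, print}.
FIRST(S R S): take FIRST of each symbol in turn, carrying on past any symbol whose FIRST contains λ; result {λ, bool, print}.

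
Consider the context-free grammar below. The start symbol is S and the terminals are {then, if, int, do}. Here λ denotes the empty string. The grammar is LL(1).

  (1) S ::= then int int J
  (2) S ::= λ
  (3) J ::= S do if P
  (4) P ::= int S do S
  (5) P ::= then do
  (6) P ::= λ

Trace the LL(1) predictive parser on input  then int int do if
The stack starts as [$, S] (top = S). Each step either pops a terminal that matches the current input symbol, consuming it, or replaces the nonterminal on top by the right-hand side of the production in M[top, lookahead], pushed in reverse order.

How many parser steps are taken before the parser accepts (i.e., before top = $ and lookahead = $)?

     Stack             Input                 Action
  1  $ S               then int int do if $  expand S ::= then int int J
  2  $ J int int then  then int int do if $  match then
  3  $ J int int       int int do if $       match int
  4  $ J int           int do if $           match int
  5  $ J               do if $               expand J ::= S do if P
  6  $ P if do S       do if $               expand S ::= λ
  7  $ P if do         do if $               match do
  8  $ P if            if $                  match if
  9  $ P               $                     expand P ::= λ
Accept reached after 9 steps.

9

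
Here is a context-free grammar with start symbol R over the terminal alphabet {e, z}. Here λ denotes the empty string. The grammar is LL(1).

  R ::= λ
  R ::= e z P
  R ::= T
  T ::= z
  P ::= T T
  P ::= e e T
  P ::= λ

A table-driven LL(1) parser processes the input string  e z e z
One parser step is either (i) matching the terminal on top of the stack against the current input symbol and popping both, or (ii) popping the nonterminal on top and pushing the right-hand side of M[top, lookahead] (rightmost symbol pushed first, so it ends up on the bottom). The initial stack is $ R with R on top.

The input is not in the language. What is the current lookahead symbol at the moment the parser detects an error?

     Stack    Input      Action
  1  $ R      e z e z $  expand R ::= e z P
  2  $ P z e  e z e z $  match e
  3  $ P z    z e z $    match z
  4  $ P      e z $      expand P ::= e e T
  5  $ T e e  e z $      match e
  6  $ T e    z $        error: top is terminal e but lookahead is z

z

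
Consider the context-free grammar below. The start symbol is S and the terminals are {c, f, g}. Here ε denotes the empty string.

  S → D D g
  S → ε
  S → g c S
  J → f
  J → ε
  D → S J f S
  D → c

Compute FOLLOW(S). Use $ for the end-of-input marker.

FIRST(J): from J→f we get {f}; from J→ε we get {ε}. So FIRST(J) = {ε, f}.
FIRST(S): from S→D D g we get {c, f, g}; from S→ε we get {ε}; from S→g c S we get {g}. So FIRST(S) = {ε, c, f, g}.
FIRST(D): from D→S J f S we get {c, f, g}; from D→c we get {c}. So FIRST(D) = {c, f, g}.
FOLLOW(S) includes $ since S is the start symbol.
FOLLOW(J): in D→S J f S, J is followed by f S with FIRST {f}. Thus FOLLOW(J) = {f}.
FOLLOW(D): in S→D D g (occurrence 1), D is followed by D g with FIRST {c, f, g}; in S→D D g (occurrence 2), D is followed by g with FIRST {g}. Thus FOLLOW(D) = {c, f, g}.
FOLLOW(S): in S→g c S, the suffix after S is empty (adds nothing new); in D→S J f S (occurrence 1), S is followed by J f S with FIRST {f}; in D→S J f S (occurrence 2), the suffix after S is empty, so FOLLOW(S) ⊇ FOLLOW(D) = {c, f, g}. Thus FOLLOW(S) = {$, c, f, g}.

{$, c, f, g}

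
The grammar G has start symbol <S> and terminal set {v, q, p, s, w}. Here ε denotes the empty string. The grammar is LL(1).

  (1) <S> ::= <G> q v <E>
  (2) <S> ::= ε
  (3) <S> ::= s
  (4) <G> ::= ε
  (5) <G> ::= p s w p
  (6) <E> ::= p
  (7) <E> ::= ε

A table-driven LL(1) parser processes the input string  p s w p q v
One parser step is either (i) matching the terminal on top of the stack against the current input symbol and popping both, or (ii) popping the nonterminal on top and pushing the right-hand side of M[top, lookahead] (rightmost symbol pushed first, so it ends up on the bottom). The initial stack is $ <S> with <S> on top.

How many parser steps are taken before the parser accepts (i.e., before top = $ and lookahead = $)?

9

step 1: stack=$ <S>  input=p s w p q v $  — expand <S> ::= <G> q v <E>
step 2: stack=$ <E> v q <G>  input=p s w p q v $  — expand <G> ::= p s w p
step 3: stack=$ <E> v q p w s p  input=p s w p q v $  — match p
step 4: stack=$ <E> v q p w s  input=s w p q v $  — match s
step 5: stack=$ <E> v q p w  input=w p q v $  — match w
step 6: stack=$ <E> v q p  input=p q v $  — match p
step 7: stack=$ <E> v q  input=q v $  — match q
step 8: stack=$ <E> v  input=v $  — match v
step 9: stack=$ <E>  input=$  — expand <E> ::= ε
Accept reached after 9 steps.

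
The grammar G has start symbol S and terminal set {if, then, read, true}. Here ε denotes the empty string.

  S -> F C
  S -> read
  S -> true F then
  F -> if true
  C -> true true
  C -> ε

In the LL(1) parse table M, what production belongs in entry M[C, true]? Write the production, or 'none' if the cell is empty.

FIRST(F) = {if}
FIRST(C) = {ε, true}
FIRST(S) = {if, read, true}  (via F C)
FOLLOW(S) includes $ since S is the start symbol.
FOLLOW(S): S appears on no right-hand side. Thus FOLLOW(S) = {$}.
FOLLOW(C): in S->F C, the suffix after C is empty, so FOLLOW(C) ⊇ FOLLOW(S) = {$}. Thus FOLLOW(C) = {$}.
For C -> true true: FIRST(true true) = {true}, so it goes in M[C, t] for t ∈ {true}.
For C -> ε: FIRST(ε) = {ε}, so it goes in M[C, t] for t ∈ {}; since ε ∈ FIRST, also for every t ∈ FOLLOW(C) = {$}.

C -> true true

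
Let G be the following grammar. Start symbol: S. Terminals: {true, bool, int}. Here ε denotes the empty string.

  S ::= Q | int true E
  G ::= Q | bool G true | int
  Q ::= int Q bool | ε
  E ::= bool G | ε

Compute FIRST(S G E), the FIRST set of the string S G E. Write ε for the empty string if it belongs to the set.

FIRST(Q) = {ε, int}
FIRST(E) = {ε, bool}
FIRST(S) = {ε, int}  (via Q)
FIRST(G) = {ε, bool, int}  (via Q)
FIRST(S G E): take FIRST of each symbol in turn, carrying on past any symbol whose FIRST contains ε; result {ε, bool, int}.

{ε, bool, int}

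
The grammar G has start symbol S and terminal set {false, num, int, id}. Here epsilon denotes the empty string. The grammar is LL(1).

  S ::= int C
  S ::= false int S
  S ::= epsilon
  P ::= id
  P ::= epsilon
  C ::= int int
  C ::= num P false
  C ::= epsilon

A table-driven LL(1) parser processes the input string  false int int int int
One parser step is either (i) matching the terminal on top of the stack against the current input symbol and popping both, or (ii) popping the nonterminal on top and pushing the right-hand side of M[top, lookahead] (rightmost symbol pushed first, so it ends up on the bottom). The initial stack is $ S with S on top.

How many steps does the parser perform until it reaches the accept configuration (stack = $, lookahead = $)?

8

     Stack          Input                    Action
  1  $ S            false int int int int $  expand S ::= false int S
  2  $ S int false  false int int int int $  match false
  3  $ S int        int int int int $        match int
  4  $ S            int int int $            expand S ::= int C
  5  $ C int        int int int $            match int
  6  $ C            int int $                expand C ::= int int
  7  $ int int      int int $                match int
  8  $ int          int $                    match int
Accept reached after 8 steps.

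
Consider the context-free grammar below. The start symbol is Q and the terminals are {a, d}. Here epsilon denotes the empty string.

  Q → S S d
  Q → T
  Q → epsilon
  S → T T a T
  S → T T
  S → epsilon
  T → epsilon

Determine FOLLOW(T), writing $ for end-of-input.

FIRST(T): from T→epsilon we get {epsilon}. So FIRST(T) = {epsilon}.
FIRST(S): from S→T T a T we get {a}; from S→T T we get {epsilon}; from S→epsilon we get {epsilon}. So FIRST(S) = {epsilon, a}.
FIRST(Q): from Q→S S d we get {a, d}; from Q→T we get {epsilon}; from Q→epsilon we get {epsilon}. So FIRST(Q) = {epsilon, a, d}.
FOLLOW(Q) includes $ since Q is the start symbol.
FOLLOW(Q): Q appears on no right-hand side. Thus FOLLOW(Q) = {$}.
FOLLOW(S): in Q→S S d (occurrence 1), S is followed by S d with FIRST {a, d}; in Q→S S d (occurrence 2), S is followed by d with FIRST {d}. Thus FOLLOW(S) = {a, d}.
FOLLOW(T): in Q→T, the suffix after T is empty, so FOLLOW(T) ⊇ FOLLOW(Q) = {$}; in S→T T a T (occurrence 1), T is followed by T a T with FIRST {a}; in S→T T a T (occurrence 2), T is followed by a T with FIRST {a}; in S→T T a T (occurrence 3), the suffix after T is empty, so FOLLOW(T) ⊇ FOLLOW(S) = {a, d}; in S→T T (occurrence 1), T is followed by T with FIRST {epsilon}; in S→T T (occurrence 1), the suffix after T is nullable, so FOLLOW(T) ⊇ FOLLOW(S) = {a, d}; in S→T T (occurrence 2), the suffix after T is empty, so FOLLOW(T) ⊇ FOLLOW(S) = {a, d}. Thus FOLLOW(T) = {$, a, d}.

{$, a, d}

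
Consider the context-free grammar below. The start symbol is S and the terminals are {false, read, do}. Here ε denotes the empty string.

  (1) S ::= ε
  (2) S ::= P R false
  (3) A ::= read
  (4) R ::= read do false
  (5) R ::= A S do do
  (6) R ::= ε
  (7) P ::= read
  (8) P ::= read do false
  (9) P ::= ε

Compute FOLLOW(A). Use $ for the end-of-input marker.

{do, false, read}

FIRST(A): from A::=read we get {read}. So FIRST(A) = {read}.
FIRST(P): from P::=read we get {read}; from P::=read do false we get {read}; from P::=ε we get {ε}. So FIRST(P) = {ε, read}.
FIRST(R): from R::=read do false we get {read}; from R::=A S do do we get {read}; from R::=ε we get {ε}. So FIRST(R) = {ε, read}.
FIRST(S): from S::=ε we get {ε}; from S::=P R false we get {false, read}. So FIRST(S) = {ε, false, read}.
FOLLOW(S) includes $ since S is the start symbol.
FOLLOW(S): in R::=A S do do, S is followed by do do with FIRST {do}. Thus FOLLOW(S) = {$, do}.
FOLLOW(A): in R::=A S do do, A is followed by S do do with FIRST {do, false, read}. Thus FOLLOW(A) = {do, false, read}.
FOLLOW(R): in S::=P R false, R is followed by false with FIRST {false}. Thus FOLLOW(R) = {false}.
FOLLOW(P): in S::=P R false, P is followed by R false with FIRST {false, read}. Thus FOLLOW(P) = {false, read}.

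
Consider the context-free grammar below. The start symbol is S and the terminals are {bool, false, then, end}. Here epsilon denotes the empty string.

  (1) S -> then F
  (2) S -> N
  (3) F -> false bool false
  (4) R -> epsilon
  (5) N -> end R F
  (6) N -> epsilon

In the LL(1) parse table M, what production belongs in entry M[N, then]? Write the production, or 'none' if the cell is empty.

none

FIRST(F): from F->false bool false we get {false}. So FIRST(F) = {false}.
FIRST(R): from R->epsilon we get {epsilon}. So FIRST(R) = {epsilon}.
FIRST(N): from N->end R F we get {end}; from N->epsilon we get {epsilon}. So FIRST(N) = {epsilon, end}.
FIRST(S): from S->then F we get {then}; from S->N we get {epsilon, end}. So FIRST(S) = {epsilon, end, then}.
FOLLOW(S) includes $ since S is the start symbol.
FOLLOW(S): S appears on no right-hand side. Thus FOLLOW(S) = {$}.
FOLLOW(N): in S->N, the suffix after N is empty, so FOLLOW(N) ⊇ FOLLOW(S) = {$}. Thus FOLLOW(N) = {$}.
For N -> end R F: FIRST(end R F) = {end}, so it goes in M[N, t] for t ∈ {end}.
For N -> epsilon: FIRST(epsilon) = {epsilon}, so it goes in M[N, t] for t ∈ {}; since epsilon ∈ FIRST, also for every t ∈ FOLLOW(N) = {$}.
None of these place a production in M[N, then].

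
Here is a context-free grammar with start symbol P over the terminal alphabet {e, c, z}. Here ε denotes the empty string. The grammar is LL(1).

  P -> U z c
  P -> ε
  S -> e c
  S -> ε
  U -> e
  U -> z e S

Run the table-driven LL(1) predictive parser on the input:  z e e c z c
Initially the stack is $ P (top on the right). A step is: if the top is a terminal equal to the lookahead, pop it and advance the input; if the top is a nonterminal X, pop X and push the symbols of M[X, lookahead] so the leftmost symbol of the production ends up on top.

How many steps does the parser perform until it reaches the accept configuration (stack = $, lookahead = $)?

     Stack        Input          Action
  1  $ P          z e e c z c $  expand P -> U z c
  2  $ c z U      z e e c z c $  expand U -> z e S
  3  $ c z S e z  z e e c z c $  match z
  4  $ c z S e    e e c z c $    match e
  5  $ c z S      e c z c $      expand S -> e c
  6  $ c z c e    e c z c $      match e
  7  $ c z c      c z c $        match c
  8  $ c z        z c $          match z
  9  $ c          c $            match c
Accept reached after 9 steps.

9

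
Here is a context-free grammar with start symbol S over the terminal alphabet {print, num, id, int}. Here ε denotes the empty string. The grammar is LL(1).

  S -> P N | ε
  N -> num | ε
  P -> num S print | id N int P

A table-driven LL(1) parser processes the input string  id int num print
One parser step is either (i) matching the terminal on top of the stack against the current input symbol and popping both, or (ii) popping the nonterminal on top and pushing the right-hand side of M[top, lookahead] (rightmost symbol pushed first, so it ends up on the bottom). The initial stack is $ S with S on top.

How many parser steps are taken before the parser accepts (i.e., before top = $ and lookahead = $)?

step 1: stack=$ S  input=id int num print $  — expand S -> P N
step 2: stack=$ N P  input=id int num print $  — expand P -> id N int P
step 3: stack=$ N P int N id  input=id int num print $  — match id
step 4: stack=$ N P int N  input=int num print $  — expand N -> ε
step 5: stack=$ N P int  input=int num print $  — match int
step 6: stack=$ N P  input=num print $  — expand P -> num S print
step 7: stack=$ N print S num  input=num print $  — match num
step 8: stack=$ N print S  input=print $  — expand S -> ε
step 9: stack=$ N print  input=print $  — match print
step 10: stack=$ N  input=$  — expand N -> ε
Accept reached after 10 steps.

10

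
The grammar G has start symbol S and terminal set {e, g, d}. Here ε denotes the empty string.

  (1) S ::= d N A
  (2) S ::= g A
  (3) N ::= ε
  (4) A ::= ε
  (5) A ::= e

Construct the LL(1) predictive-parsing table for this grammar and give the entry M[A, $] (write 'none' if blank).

A ::= ε

FIRST(S) = {d, g}
FIRST(N) = {ε}
FIRST(A) = {ε, e}
FOLLOW(S) includes $ since S is the start symbol.
FOLLOW(S): S appears on no right-hand side. Thus FOLLOW(S) = {$}.
FOLLOW(A): in S::=d N A, the suffix after A is empty, so FOLLOW(A) ⊇ FOLLOW(S) = {$}; in S::=g A, the suffix after A is empty, so FOLLOW(A) ⊇ FOLLOW(S) = {$}. Thus FOLLOW(A) = {$}.
For A ::= ε: FIRST(ε) = {ε}, so it goes in M[A, t] for t ∈ {}; since ε ∈ FIRST, also for every t ∈ FOLLOW(A) = {$}.
For A ::= e: FIRST(e) = {e}, so it goes in M[A, t] for t ∈ {e}.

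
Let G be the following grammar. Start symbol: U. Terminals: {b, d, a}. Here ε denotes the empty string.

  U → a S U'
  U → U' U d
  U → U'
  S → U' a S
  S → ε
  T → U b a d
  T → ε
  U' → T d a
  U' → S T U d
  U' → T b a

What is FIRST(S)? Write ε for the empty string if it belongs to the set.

{ε, a, b, d}

FIRST(U): from U→a S U' we get {a}; from U→U' U d we get {a, b, d}; from U→U' we get {a, b, d}. So FIRST(U) = {a, b, d}.
FIRST(T): from T→U b a d we get {a, b, d}; from T→ε we get {ε}. So FIRST(T) = {ε, a, b, d}.
FIRST(S): from S→U' a S we get {a, b, d}; from S→ε we get {ε}. So FIRST(S) = {ε, a, b, d}.
FIRST(U'): from U'→T d a we get {a, b, d}; from U'→S T U d we get {a, b, d}; from U'→T b a we get {a, b, d}. So FIRST(U') = {a, b, d}.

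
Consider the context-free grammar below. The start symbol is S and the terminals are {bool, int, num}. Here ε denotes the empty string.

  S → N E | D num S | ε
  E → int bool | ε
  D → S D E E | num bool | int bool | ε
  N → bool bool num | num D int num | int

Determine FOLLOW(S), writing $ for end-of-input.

FIRST(E) = {ε, int}
FIRST(N) = {bool, int, num}
FIRST(S) = {ε, bool, int, num}  (via N E, D num S)
FIRST(D) = {ε, bool, int, num}  (via S D E E)
FOLLOW(S) includes $ since S is the start symbol.
FOLLOW(D): in S→D num S, D is followed by num S with FIRST {num}; in D→S D E E, D is followed by E E with FIRST {ε, int}; in D→S D E E, the suffix after D is nullable (adds nothing new); in N→num D int num, D is followed by int num with FIRST {int}. Thus FOLLOW(D) = {int, num}.
FOLLOW(S): in S→D num S, the suffix after S is empty (adds nothing new); in D→S D E E, S is followed by D E E with FIRST {ε, bool, int, num}; in D→S D E E, the suffix after S is nullable, so FOLLOW(S) ⊇ FOLLOW(D) = {int, num}. Thus FOLLOW(S) = {$, bool, int, num}.
FOLLOW(E): in S→N E, the suffix after E is empty, so FOLLOW(E) ⊇ FOLLOW(S) = {$, bool, int, num}; in D→S D E E (occurrence 1), E is followed by E with FIRST {ε, int}; in D→S D E E (occurrence 1), the suffix after E is nullable, so FOLLOW(E) ⊇ FOLLOW(D) = {int, num}; in D→S D E E (occurrence 2), the suffix after E is empty, so FOLLOW(E) ⊇ FOLLOW(D) = {int, num}. Thus FOLLOW(E) = {$, bool, int, num}.
FOLLOW(N): in S→N E, N is followed by E with FIRST {ε, int}; in S→N E, the suffix after N is nullable, so FOLLOW(N) ⊇ FOLLOW(S) = {$, bool, int, num}. Thus FOLLOW(N) = {$, bool, int, num}.

{$, bool, int, num}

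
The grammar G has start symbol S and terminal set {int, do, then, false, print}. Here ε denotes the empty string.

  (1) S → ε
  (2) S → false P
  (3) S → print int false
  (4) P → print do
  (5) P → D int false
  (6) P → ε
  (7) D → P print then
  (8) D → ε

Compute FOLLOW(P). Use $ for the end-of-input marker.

FIRST(S): from S→ε we get {ε}; from S→false P we get {false}; from S→print int false we get {print}. So FIRST(S) = {ε, false, print}.
FIRST(P): from P→print do we get {print}; from P→D int false we get {int, print}; from P→ε we get {ε}. So FIRST(P) = {ε, int, print}.
FIRST(D): from D→P print then we get {int, print}; from D→ε we get {ε}. So FIRST(D) = {ε, int, print}.
FOLLOW(S) includes $ since S is the start symbol.
FOLLOW(S): S appears on no right-hand side. Thus FOLLOW(S) = {$}.
FOLLOW(P): in S→false P, the suffix after P is empty, so FOLLOW(P) ⊇ FOLLOW(S) = {$}; in D→P print then, P is followed by print then with FIRST {print}. Thus FOLLOW(P) = {$, print}.
FOLLOW(D): in P→D int false, D is followed by int false with FIRST {int}. Thus FOLLOW(D) = {int}.

{$, print}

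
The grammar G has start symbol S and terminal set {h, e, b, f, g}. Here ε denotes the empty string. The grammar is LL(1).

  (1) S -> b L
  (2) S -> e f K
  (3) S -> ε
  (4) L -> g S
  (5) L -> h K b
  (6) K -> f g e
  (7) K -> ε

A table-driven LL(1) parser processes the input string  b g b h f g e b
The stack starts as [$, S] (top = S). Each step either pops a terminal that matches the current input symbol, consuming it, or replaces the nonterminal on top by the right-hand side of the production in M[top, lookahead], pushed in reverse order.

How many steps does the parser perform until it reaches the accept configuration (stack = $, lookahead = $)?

step 1: stack=$ S  input=b g b h f g e b $  — expand S -> b L
step 2: stack=$ L b  input=b g b h f g e b $  — match b
step 3: stack=$ L  input=g b h f g e b $  — expand L -> g S
step 4: stack=$ S g  input=g b h f g e b $  — match g
step 5: stack=$ S  input=b h f g e b $  — expand S -> b L
step 6: stack=$ L b  input=b h f g e b $  — match b
step 7: stack=$ L  input=h f g e b $  — expand L -> h K b
step 8: stack=$ b K h  input=h f g e b $  — match h
step 9: stack=$ b K  input=f g e b $  — expand K -> f g e
step 10: stack=$ b e g f  input=f g e b $  — match f
step 11: stack=$ b e g  input=g e b $  — match g
step 12: stack=$ b e  input=e b $  — match e
step 13: stack=$ b  input=b $  — match b
Accept reached after 13 steps.

13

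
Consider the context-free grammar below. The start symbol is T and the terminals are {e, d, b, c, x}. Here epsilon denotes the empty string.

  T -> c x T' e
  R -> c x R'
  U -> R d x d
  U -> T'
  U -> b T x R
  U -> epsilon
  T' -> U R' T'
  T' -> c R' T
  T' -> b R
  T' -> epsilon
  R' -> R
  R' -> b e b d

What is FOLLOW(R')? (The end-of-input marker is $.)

FIRST(T): from T->c x T' e we get {c}. So FIRST(T) = {c}.
FIRST(R): from R->c x R' we get {c}. So FIRST(R) = {c}.
FIRST(R'): from R'->R we get {c}; from R'->b e b d we get {b}. So FIRST(R') = {b, c}.
FIRST(U): from U->R d x d we get {c}; from U->T' we get {epsilon, b, c}; from U->b T x R we get {b}; from U->epsilon we get {epsilon}. So FIRST(U) = {epsilon, b, c}.
FIRST(T'): from T'->U R' T' we get {b, c}; from T'->c R' T we get {c}; from T'->b R we get {b}; from T'->epsilon we get {epsilon}. So FIRST(T') = {epsilon, b, c}.
FOLLOW(T) includes $ since T is the start symbol.
FOLLOW(U): in T'->U R' T', U is followed by R' T' with FIRST {b, c}. Thus FOLLOW(U) = {b, c}.
FOLLOW(T'): in T->c x T' e, T' is followed by e with FIRST {e}; in U->T', the suffix after T' is empty, so FOLLOW(T') ⊇ FOLLOW(U) = {b, c}; in T'->U R' T', the suffix after T' is empty (adds nothing new). Thus FOLLOW(T') = {b, c, e}.
FOLLOW(T): in U->b T x R, T is followed by x R with FIRST {x}; in T'->c R' T, the suffix after T is empty, so FOLLOW(T) ⊇ FOLLOW(T') = {b, c, e}. Thus FOLLOW(T) = {$, b, c, e, x}.
FOLLOW(R): in U->R d x d, R is followed by d x d with FIRST {d}; in U->b T x R, the suffix after R is empty, so FOLLOW(R) ⊇ FOLLOW(U) = {b, c}; in T'->b R, the suffix after R is empty, so FOLLOW(R) ⊇ FOLLOW(T') = {b, c, e}; in R'->R, the suffix after R is empty, so FOLLOW(R) ⊇ FOLLOW(R') = {b, c, d, e}. Thus FOLLOW(R) = {b, c, d, e}.
FOLLOW(R'): in R->c x R', the suffix after R' is empty, so FOLLOW(R') ⊇ FOLLOW(R) = {b, c, d, e}; in T'->U R' T', R' is followed by T' with FIRST {epsilon, b, c}; in T'->U R' T', the suffix after R' is nullable, so FOLLOW(R') ⊇ FOLLOW(T') = {b, c, e}; in T'->c R' T, R' is followed by T with FIRST {c}. Thus FOLLOW(R') = {b, c, d, e}.

{b, c, d, e}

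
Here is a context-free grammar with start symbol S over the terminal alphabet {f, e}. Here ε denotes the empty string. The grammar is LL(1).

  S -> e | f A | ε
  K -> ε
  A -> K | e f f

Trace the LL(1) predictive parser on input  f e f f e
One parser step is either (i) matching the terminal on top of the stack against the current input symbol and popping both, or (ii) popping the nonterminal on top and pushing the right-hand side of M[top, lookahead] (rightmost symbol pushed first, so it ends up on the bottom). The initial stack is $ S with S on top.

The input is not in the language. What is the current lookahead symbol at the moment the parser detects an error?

     Stack    Input        Action
  1  $ S      f e f f e $  expand S -> f A
  2  $ A f    f e f f e $  match f
  3  $ A      e f f e $    expand A -> e f f
  4  $ f f e  e f f e $    match e
  5  $ f f    f f e $      match f
  6  $ f      f e $        match f
  7  $        e $          error: stack empty but input remains

e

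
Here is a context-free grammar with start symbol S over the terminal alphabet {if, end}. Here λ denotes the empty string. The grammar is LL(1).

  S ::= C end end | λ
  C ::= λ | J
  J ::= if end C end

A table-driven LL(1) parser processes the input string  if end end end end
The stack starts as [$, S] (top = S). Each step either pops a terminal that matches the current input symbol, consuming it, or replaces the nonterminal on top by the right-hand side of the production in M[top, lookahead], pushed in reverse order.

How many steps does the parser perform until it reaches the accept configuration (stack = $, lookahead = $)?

9

step 1: stack=$ S  input=if end end end end $  — expand S ::= C end end
step 2: stack=$ end end C  input=if end end end end $  — expand C ::= J
step 3: stack=$ end end J  input=if end end end end $  — expand J ::= if end C end
step 4: stack=$ end end end C end if  input=if end end end end $  — match if
step 5: stack=$ end end end C end  input=end end end end $  — match end
step 6: stack=$ end end end C  input=end end end $  — expand C ::= λ
step 7: stack=$ end end end  input=end end end $  — match end
step 8: stack=$ end end  input=end end $  — match end
step 9: stack=$ end  input=end $  — match end
Accept reached after 9 steps.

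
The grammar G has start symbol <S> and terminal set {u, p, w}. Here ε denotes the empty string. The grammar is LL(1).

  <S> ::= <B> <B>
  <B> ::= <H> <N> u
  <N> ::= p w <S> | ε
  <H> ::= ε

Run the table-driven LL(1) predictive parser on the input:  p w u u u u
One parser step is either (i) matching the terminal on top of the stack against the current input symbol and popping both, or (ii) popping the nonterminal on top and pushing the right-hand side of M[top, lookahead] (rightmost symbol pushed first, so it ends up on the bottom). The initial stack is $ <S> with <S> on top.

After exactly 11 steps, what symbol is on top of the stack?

      Stack                  Input          Action
   1  $ <S>                  p w u u u u $  expand <S> ::= <B> <B>
   2  $ <B> <B>              p w u u u u $  expand <B> ::= <H> <N> u
   3  $ <B> u <N> <H>        p w u u u u $  expand <H> ::= ε
   4  $ <B> u <N>            p w u u u u $  expand <N> ::= p w <S>
   5  $ <B> u <S> w p        p w u u u u $  match p
   6  $ <B> u <S> w          w u u u u $    match w
   7  $ <B> u <S>            u u u u $      expand <S> ::= <B> <B>
   8  $ <B> u <B> <B>        u u u u $      expand <B> ::= <H> <N> u
   9  $ <B> u <B> u <N> <H>  u u u u $      expand <H> ::= ε
  10  $ <B> u <B> u <N>      u u u u $      expand <N> ::= ε
  11  $ <B> u <B> u          u u u u $      match u
Stack after step 11: $ <B> u <B> (top = <B>).

<B>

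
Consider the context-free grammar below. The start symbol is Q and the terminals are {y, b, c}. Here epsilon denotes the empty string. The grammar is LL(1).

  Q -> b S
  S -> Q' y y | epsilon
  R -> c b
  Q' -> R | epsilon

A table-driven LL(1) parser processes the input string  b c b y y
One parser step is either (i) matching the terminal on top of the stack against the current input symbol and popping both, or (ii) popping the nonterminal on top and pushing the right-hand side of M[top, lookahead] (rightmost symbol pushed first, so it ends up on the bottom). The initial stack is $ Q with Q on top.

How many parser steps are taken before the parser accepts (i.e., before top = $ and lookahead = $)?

     Stack      Input        Action
  1  $ Q        b c b y y $  expand Q -> b S
  2  $ S b      b c b y y $  match b
  3  $ S        c b y y $    expand S -> Q' y y
  4  $ y y Q'   c b y y $    expand Q' -> R
  5  $ y y R    c b y y $    expand R -> c b
  6  $ y y b c  c b y y $    match c
  7  $ y y b    b y y $      match b
  8  $ y y      y y $        match y
  9  $ y        y $          match y
Accept reached after 9 steps.

9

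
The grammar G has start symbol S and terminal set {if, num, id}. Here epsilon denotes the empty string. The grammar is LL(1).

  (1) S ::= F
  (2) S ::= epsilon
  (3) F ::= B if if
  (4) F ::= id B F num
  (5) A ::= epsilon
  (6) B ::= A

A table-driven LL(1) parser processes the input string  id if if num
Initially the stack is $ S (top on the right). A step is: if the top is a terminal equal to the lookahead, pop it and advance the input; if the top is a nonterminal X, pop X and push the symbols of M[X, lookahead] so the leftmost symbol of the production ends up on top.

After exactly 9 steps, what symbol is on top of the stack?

if

     Stack          Input           Action
  1  $ S            id if if num $  expand S ::= F
  2  $ F            id if if num $  expand F ::= id B F num
  3  $ num F B id   id if if num $  match id
  4  $ num F B      if if num $     expand B ::= A
  5  $ num F A      if if num $     expand A ::= epsilon
  6  $ num F        if if num $     expand F ::= B if if
  7  $ num if if B  if if num $     expand B ::= A
  8  $ num if if A  if if num $     expand A ::= epsilon
  9  $ num if if    if if num $     match if
Stack after step 9: $ num if (top = if).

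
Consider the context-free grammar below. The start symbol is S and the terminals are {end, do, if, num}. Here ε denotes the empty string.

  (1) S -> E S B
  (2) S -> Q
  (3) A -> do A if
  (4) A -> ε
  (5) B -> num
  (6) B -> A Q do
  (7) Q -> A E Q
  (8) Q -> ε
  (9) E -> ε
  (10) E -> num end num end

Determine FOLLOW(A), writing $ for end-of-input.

{$, do, if, num}

FIRST(A) = {ε, do}
FIRST(E) = {ε, num}
FIRST(Q) = {ε, do, num}  (via A E Q)
FIRST(B) = {do, num}  (via A Q do)
FIRST(S) = {ε, do, num}  (via E S B, Q)
FOLLOW(S) includes $ since S is the start symbol.
FOLLOW(S): in S->E S B, S is followed by B with FIRST {do, num}. Thus FOLLOW(S) = {$, do, num}.
FOLLOW(B): in S->E S B, the suffix after B is empty, so FOLLOW(B) ⊇ FOLLOW(S) = {$, do, num}. Thus FOLLOW(B) = {$, do, num}.
FOLLOW(Q): in S->Q, the suffix after Q is empty, so FOLLOW(Q) ⊇ FOLLOW(S) = {$, do, num}; in B->A Q do, Q is followed by do with FIRST {do}; in Q->A E Q, the suffix after Q is empty (adds nothing new). Thus FOLLOW(Q) = {$, do, num}.
FOLLOW(A): in A->do A if, A is followed by if with FIRST {if}; in B->A Q do, A is followed by Q do with FIRST {do, num}; in Q->A E Q, A is followed by E Q with FIRST {ε, do, num}; in Q->A E Q, the suffix after A is nullable, so FOLLOW(A) ⊇ FOLLOW(Q) = {$, do, num}. Thus FOLLOW(A) = {$, do, if, num}.
FOLLOW(E): in S->E S B, E is followed by S B with FIRST {do, num}; in Q->A E Q, E is followed by Q with FIRST {ε, do, num}; in Q->A E Q, the suffix after E is nullable, so FOLLOW(E) ⊇ FOLLOW(Q) = {$, do, num}. Thus FOLLOW(E) = {$, do, num}.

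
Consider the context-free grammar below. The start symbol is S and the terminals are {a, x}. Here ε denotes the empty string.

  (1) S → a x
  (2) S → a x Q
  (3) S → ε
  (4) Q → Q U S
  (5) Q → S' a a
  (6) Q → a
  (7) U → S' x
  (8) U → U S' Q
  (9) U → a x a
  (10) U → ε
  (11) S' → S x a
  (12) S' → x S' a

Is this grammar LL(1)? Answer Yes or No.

No

FIRST(S) = {ε, a}
FIRST(Q) = {a, x}
FIRST(U) = {ε, a, x}
FIRST(S') = {a, x}
FOLLOW(S) = {$, a, x}
FOLLOW(Q) = {$, a, x}
FOLLOW(U) = {$, a, x}
FOLLOW(S') = {a, x}
Cell M[Q, a] receives both Q → Q U S and Q → S' a a and Q → a — the grammar is not LL(1).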